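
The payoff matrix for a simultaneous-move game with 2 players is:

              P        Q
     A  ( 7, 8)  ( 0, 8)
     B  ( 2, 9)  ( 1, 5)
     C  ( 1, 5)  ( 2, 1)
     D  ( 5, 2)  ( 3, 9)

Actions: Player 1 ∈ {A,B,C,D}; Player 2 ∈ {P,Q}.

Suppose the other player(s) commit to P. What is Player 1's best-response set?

BR_1 = {A}

u_1(A vs P) = 7
u_1(B vs P) = 2
u_1(C vs P) = 1
u_1(D vs P) = 5
max payoff 7 at {A}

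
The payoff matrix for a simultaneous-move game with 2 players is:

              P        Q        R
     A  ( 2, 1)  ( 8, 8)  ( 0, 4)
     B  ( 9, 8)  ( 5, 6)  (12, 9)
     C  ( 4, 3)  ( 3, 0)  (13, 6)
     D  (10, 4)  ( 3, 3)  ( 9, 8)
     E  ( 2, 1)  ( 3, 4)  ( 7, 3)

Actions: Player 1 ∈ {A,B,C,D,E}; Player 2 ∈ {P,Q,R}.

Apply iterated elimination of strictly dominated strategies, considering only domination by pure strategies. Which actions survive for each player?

P1 drop E (B beats it: P:9>2 Q:5>3 R:12>7)
P2 drop P (R beats it: A:4>1 B:9>8 C:6>3 D:8>4)
P1 drop D (B beats it: Q:5>3 R:12>9)
P1→{A,B,C} P2→{Q,R}

IESDS → P1:{A,B,C} P2:{Q,R}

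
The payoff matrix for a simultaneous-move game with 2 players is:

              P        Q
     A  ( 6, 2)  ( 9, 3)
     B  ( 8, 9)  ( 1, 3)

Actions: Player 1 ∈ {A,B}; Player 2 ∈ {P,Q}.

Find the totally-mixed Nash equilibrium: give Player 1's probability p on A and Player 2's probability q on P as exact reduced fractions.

(p,q) = (6/7, 4/5)

P1 indiff ⇒ q·6+(1-q)·9 = q·8+(1-q)·1 ⇒ q(-2) = (1-q)(-8) ⇒ q = 4/5
P2 indiff ⇒ p·2+(1-p)·9 = p·3+(1-p)·3 ⇒ p(-1) = (1-p)(-6) ⇒ p = 6/7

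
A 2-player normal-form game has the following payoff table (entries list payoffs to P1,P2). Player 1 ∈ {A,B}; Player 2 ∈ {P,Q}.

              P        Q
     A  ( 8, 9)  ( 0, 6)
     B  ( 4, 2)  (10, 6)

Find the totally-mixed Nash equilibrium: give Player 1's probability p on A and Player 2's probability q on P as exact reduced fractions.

P1 indiff ⇒ q·8+(1-q)·0 = q·4+(1-q)·10 ⇒ q(4) = (1-q)(10) ⇒ q = 5/7
P2 indiff ⇒ p·9+(1-p)·2 = p·6+(1-p)·6 ⇒ p(3) = (1-p)(4) ⇒ p = 4/7

p=4/7, q=5/7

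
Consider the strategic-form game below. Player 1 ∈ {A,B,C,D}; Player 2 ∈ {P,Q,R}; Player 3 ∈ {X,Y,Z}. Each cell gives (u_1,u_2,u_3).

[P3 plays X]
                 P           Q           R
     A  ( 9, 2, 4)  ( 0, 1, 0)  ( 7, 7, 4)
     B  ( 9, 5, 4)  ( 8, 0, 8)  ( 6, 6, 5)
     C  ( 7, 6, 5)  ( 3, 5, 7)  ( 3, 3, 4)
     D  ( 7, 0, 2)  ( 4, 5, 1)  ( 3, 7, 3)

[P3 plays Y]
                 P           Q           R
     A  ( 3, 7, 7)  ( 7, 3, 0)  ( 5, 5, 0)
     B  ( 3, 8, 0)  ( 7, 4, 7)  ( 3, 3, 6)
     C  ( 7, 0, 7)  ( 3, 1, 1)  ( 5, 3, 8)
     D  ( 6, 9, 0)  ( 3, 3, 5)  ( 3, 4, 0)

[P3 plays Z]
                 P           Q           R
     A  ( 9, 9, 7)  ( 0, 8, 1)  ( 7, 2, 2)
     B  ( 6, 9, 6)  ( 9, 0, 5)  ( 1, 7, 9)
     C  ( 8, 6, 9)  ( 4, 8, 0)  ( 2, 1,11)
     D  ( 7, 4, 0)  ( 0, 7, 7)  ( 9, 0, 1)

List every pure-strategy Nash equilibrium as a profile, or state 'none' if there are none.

(A,P,X): not NE [P2→R gives 7>2; P3→Z gives 7>4]
(A,P,Y): not NE [P1→C gives 7>3]
(A,P,Z): NE
(A,Q,X): not NE [P1→B gives 8>0; P2→R gives 7>1; P3→Z gives 1>0]
(A,Q,Y): not NE [P2→P gives 7>3; P3→Z gives 1>0]
(A,Q,Z): not NE [P1→B gives 9>0; P2→P gives 9>8]
(A,R,X): NE
(A,R,Y): not NE [P2→P gives 7>5; P3→X gives 4>0]
(A,R,Z): not NE [P1→D gives 9>7; P2→P gives 9>2; P3→X gives 4>2]
(B,P,X): not NE [P2→R gives 6>5; P3→Z gives 6>4]
(B,P,Y): not NE [P1→C gives 7>3; P3→Z gives 6>0]
(B,P,Z): not NE [P1→A gives 9>6]
(B,Q,X): not NE [P2→R gives 6>0]
(B,Q,Y): not NE [P2→P gives 8>4; P3→X gives 8>7]
(B,Q,Z): not NE [P2→P gives 9>0; P3→X gives 8>5]
(B,R,X): not NE [P1→A gives 7>6; P3→Z gives 9>5]
(B,R,Y): not NE [P1→C gives 5>3; P2→P gives 8>3; P3→Z gives 9>6]
(B,R,Z): not NE [P1→D gives 9>1; P2→P gives 9>7]
(C,P,X): not NE [P1→B gives 9>7; P3→Z gives 9>5]
(C,P,Y): not NE [P2→R gives 3>0; P3→Z gives 9>7]
(C,P,Z): not NE [P1→A gives 9>8; P2→Q gives 8>6]
(C,Q,X): not NE [P1→B gives 8>3; P2→P gives 6>5]
(C,Q,Y): not NE [P1→B gives 7>3; P2→R gives 3>1; P3→X gives 7>1]
(C,Q,Z): not NE [P1→B gives 9>4; P3→X gives 7>0]
(C,R,X): not NE [P1→A gives 7>3; P2→P gives 6>3; P3→Z gives 11>4]
(C,R,Y): not NE [P3→Z gives 11>8]
(C,R,Z): not NE [P1→D gives 9>2; P2→Q gives 8>1]
(D,P,X): not NE [P1→B gives 9>7; P2→R gives 7>0]
(D,P,Y): not NE [P1→C gives 7>6; P3→X gives 2>0]
(D,P,Z): not NE [P1→A gives 9>7; P2→Q gives 7>4; P3→X gives 2>0]
(D,Q,X): not NE [P1→B gives 8>4; P2→R gives 7>5; P3→Z gives 7>1]
(D,Q,Y): not NE [P1→B gives 7>3; P2→P gives 9>3; P3→Z gives 7>5]
(D,Q,Z): not NE [P1→B gives 9>0]
(D,R,X): not NE [P1→A gives 7>3]
(D,R,Y): not NE [P1→C gives 5>3; P2→P gives 9>4; P3→X gives 3>0]
(D,R,Z): not NE [P2→Q gives 7>0; P3→X gives 3>1]

Nash profiles: (A,P,Z), (A,R,X)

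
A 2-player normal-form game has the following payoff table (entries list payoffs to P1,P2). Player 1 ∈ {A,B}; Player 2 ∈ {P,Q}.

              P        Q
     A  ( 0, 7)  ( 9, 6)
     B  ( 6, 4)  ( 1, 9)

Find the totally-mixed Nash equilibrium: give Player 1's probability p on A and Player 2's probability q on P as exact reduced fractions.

P1 mixes 5/6 on A; P2 mixes 4/7 on P

P1 indiff ⇒ q·0+(1-q)·9 = q·6+(1-q)·1 ⇒ q(-6) = (1-q)(-8) ⇒ q = 4/7
P2 indiff ⇒ p·7+(1-p)·4 = p·6+(1-p)·9 ⇒ p(1) = (1-p)(5) ⇒ p = 5/6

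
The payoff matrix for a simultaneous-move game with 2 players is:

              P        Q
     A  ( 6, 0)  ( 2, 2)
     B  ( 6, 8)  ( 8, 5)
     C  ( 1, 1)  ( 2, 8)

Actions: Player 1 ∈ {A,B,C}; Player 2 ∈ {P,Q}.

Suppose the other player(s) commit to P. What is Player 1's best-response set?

P1 best: {A,B}

u_1(A vs P) = 6
u_1(B vs P) = 6
u_1(C vs P) = 1
max payoff 6 at {A,B}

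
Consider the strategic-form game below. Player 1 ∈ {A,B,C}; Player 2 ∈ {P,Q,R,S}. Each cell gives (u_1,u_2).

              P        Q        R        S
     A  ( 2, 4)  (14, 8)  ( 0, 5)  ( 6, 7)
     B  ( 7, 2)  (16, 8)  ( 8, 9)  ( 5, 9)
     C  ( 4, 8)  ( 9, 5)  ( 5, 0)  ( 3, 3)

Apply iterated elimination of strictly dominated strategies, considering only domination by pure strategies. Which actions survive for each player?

Survivors P1:{A,B} P2:{Q,R,S}

P1 drop C (B beats it: P:7>4 Q:16>9 R:8>5 S:5>3)
P2 drop P (Q beats it: A:8>4 B:8>2)
P1→{A,B} P2→{Q,R,S}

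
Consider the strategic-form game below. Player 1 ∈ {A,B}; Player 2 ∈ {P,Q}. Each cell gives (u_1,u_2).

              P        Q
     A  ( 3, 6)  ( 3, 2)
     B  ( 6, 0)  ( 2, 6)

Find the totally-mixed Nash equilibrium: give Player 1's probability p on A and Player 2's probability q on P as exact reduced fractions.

P1 mixes 3/5 on A; P2 mixes 1/4 on P

P1 indiff ⇒ q·3+(1-q)·3 = q·6+(1-q)·2 ⇒ q(-3) = (1-q)(-1) ⇒ q = 1/4
P2 indiff ⇒ p·6+(1-p)·0 = p·2+(1-p)·6 ⇒ p(4) = (1-p)(6) ⇒ p = 3/5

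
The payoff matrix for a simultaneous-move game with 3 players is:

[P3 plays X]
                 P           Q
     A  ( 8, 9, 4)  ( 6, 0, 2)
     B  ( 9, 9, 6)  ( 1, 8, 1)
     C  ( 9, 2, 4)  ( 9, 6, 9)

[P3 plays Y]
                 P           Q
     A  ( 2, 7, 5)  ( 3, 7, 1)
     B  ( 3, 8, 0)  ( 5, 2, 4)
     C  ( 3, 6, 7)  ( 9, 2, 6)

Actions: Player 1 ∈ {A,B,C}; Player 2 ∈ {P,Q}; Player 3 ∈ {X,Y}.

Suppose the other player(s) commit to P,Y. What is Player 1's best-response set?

u_1(A vs P,Y) = 2
u_1(B vs P,Y) = 3
u_1(C vs P,Y) = 3
max payoff 3 at {B,C}

BR_1 = {B,C}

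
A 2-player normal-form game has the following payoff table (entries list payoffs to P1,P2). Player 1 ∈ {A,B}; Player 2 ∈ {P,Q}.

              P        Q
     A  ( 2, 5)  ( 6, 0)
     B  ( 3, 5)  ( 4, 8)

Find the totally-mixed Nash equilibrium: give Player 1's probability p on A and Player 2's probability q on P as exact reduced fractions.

P1 mixes 3/8 on A; P2 mixes 2/3 on P

P1 indiff ⇒ q·2+(1-q)·6 = q·3+(1-q)·4 ⇒ q(-1) = (1-q)(-2) ⇒ q = 2/3
P2 indiff ⇒ p·5+(1-p)·5 = p·0+(1-p)·8 ⇒ p(5) = (1-p)(3) ⇒ p = 3/8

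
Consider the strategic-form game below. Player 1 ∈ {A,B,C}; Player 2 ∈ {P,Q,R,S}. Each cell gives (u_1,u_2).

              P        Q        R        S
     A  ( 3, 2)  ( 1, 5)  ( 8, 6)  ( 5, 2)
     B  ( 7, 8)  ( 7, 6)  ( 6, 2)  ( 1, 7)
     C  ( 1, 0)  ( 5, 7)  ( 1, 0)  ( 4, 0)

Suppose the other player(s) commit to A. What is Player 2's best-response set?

u_2(P vs A) = 2
u_2(Q vs A) = 5
u_2(R vs A) = 6
u_2(S vs A) = 2
max payoff 6 at {R}

argmax u_2 = {R}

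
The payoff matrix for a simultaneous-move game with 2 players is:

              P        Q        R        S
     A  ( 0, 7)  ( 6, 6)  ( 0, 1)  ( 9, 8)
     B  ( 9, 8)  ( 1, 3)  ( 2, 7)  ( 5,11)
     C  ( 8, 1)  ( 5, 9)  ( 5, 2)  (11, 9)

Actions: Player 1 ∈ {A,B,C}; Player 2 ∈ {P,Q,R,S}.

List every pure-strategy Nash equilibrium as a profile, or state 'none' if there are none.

(A,P): not NE [P1→B gives 9>0; P2→S gives 8>7]
(A,Q): not NE [P2→S gives 8>6]
(A,R): not NE [P1→C gives 5>0; P2→S gives 8>1]
(A,S): not NE [P1→C gives 11>9]
(B,P): not NE [P2→S gives 11>8]
(B,Q): not NE [P1→A gives 6>1; P2→S gives 11>3]
(B,R): not NE [P1→C gives 5>2; P2→S gives 11>7]
(B,S): not NE [P1→C gives 11>5]
(C,P): not NE [P1→B gives 9>8; P2→S gives 9>1]
(C,Q): not NE [P1→A gives 6>5]
(C,R): not NE [P2→S gives 9>2]
(C,S): NE

PSNE = {(C,S)}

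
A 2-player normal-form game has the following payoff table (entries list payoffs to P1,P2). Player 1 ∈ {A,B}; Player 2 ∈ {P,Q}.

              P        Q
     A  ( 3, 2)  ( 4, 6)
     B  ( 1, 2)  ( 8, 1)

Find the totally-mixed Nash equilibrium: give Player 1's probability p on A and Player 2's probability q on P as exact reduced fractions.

P1 mixes 1/5 on A; P2 mixes 2/3 on P

P1 indiff ⇒ q·3+(1-q)·4 = q·1+(1-q)·8 ⇒ q(2) = (1-q)(4) ⇒ q = 2/3
P2 indiff ⇒ p·2+(1-p)·2 = p·6+(1-p)·1 ⇒ p(-4) = (1-p)(-1) ⇒ p = 1/5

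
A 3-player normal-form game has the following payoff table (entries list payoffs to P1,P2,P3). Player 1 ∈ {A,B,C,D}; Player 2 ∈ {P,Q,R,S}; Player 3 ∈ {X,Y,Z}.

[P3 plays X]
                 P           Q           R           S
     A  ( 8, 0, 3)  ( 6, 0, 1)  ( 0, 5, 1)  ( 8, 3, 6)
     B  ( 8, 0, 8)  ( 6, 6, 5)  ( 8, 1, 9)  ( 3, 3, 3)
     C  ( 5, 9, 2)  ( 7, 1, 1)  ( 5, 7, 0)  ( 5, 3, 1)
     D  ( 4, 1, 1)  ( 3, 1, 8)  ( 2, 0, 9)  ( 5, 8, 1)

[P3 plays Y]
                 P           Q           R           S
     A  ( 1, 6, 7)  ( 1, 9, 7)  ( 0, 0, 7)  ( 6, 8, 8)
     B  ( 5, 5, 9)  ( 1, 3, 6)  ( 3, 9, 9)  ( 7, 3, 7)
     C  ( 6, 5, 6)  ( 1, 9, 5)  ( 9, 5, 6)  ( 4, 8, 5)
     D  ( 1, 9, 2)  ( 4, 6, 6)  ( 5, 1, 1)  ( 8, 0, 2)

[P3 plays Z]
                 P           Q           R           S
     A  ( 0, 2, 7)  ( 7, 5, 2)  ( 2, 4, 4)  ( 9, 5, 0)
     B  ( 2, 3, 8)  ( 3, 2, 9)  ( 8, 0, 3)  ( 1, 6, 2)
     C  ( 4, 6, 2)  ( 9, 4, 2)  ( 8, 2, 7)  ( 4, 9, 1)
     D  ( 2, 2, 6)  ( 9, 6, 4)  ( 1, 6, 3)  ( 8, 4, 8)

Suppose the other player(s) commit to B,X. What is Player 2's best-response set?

BR_2 = {Q}

u_2(P vs B,X) = 0
u_2(Q vs B,X) = 6
u_2(R vs B,X) = 1
u_2(S vs B,X) = 3
max payoff 6 at {Q}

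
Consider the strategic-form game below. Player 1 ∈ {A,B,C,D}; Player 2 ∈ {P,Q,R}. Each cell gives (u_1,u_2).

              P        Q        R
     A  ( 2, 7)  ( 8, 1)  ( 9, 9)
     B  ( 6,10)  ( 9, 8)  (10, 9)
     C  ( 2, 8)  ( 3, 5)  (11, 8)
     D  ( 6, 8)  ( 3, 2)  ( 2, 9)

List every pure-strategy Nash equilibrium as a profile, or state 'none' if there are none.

(A,P): not NE [P1→D gives 6>2; P2→R gives 9>7]
(A,Q): not NE [P1→B gives 9>8; P2→R gives 9>1]
(A,R): not NE [P1→C gives 11>9]
(B,P): NE
(B,Q): not NE [P2→P gives 10>8]
(B,R): not NE [P1→C gives 11>10; P2→P gives 10>9]
(C,P): not NE [P1→D gives 6>2]
(C,Q): not NE [P1→B gives 9>3; P2→R gives 8>5]
(C,R): NE
(D,P): not NE [P2→R gives 9>8]
(D,Q): not NE [P1→B gives 9>3; P2→R gives 9>2]
(D,R): not NE [P1→C gives 11>2]

NE set: (B,P), (C,R)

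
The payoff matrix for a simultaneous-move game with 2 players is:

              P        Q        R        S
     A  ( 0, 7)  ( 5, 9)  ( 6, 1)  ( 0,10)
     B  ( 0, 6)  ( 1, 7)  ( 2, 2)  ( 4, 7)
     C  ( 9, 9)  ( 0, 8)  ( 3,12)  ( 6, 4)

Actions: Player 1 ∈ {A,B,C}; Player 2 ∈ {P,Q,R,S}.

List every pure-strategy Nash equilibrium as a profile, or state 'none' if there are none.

PSNE: ∅

(A,P): not NE [P1→C gives 9>0; P2→S gives 10>7]
(A,Q): not NE [P2→S gives 10>9]
(A,R): not NE [P2→S gives 10>1]
(A,S): not NE [P1→C gives 6>0]
(B,P): not NE [P1→C gives 9>0; P2→S gives 7>6]
(B,Q): not NE [P1→A gives 5>1]
(B,R): not NE [P1→A gives 6>2; P2→S gives 7>2]
(B,S): not NE [P1→C gives 6>4]
(C,P): not NE [P2→R gives 12>9]
(C,Q): not NE [P1→A gives 5>0; P2→R gives 12>8]
(C,R): not NE [P1→A gives 6>3]
(C,S): not NE [P2→R gives 12>4]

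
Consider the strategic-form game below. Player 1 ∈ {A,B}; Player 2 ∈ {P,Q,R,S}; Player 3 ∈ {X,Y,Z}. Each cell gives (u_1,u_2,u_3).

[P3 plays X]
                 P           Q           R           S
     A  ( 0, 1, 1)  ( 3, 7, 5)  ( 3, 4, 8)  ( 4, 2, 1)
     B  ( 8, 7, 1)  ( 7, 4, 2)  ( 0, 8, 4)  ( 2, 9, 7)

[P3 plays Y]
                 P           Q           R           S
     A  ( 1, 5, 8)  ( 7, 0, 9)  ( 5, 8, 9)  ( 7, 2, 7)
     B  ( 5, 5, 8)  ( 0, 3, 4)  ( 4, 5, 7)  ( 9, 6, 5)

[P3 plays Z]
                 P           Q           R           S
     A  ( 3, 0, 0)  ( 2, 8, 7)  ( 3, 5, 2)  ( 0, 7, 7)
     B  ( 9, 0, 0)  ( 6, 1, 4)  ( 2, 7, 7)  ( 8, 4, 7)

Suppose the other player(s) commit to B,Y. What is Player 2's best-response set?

u_2(P vs B,Y) = 5
u_2(Q vs B,Y) = 3
u_2(R vs B,Y) = 5
u_2(S vs B,Y) = 6
max payoff 6 at {S}

BR_2 = {S}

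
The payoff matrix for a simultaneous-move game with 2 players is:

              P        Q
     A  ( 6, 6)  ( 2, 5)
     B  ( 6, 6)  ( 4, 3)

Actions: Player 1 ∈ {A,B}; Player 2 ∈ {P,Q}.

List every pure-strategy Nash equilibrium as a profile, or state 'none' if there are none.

(A,P): NE
(A,Q): not NE [P1→B gives 4>2; P2→P gives 6>5]
(B,P): NE
(B,Q): not NE [P2→P gives 6>3]

Nash profiles: (A,P), (B,P)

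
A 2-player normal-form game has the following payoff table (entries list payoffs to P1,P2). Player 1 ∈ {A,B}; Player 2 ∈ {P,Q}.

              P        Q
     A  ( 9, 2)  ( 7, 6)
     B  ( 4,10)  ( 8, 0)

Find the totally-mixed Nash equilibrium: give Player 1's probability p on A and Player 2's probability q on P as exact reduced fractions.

P1 indiff ⇒ q·9+(1-q)·7 = q·4+(1-q)·8 ⇒ q(5) = (1-q)(1) ⇒ q = 1/6
P2 indiff ⇒ p·2+(1-p)·10 = p·6+(1-p)·0 ⇒ p(-4) = (1-p)(-10) ⇒ p = 5/7

(p,q) = (5/7, 1/6)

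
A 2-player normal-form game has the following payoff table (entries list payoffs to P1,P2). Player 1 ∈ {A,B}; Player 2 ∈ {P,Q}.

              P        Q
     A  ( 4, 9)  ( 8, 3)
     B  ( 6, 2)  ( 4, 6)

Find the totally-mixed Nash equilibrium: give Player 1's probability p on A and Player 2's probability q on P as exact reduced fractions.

P1 indiff ⇒ q·4+(1-q)·8 = q·6+(1-q)·4 ⇒ q(-2) = (1-q)(-4) ⇒ q = 2/3
P2 indiff ⇒ p·9+(1-p)·2 = p·3+(1-p)·6 ⇒ p(6) = (1-p)(4) ⇒ p = 2/5

P1 mixes 2/5 on A; P2 mixes 2/3 on P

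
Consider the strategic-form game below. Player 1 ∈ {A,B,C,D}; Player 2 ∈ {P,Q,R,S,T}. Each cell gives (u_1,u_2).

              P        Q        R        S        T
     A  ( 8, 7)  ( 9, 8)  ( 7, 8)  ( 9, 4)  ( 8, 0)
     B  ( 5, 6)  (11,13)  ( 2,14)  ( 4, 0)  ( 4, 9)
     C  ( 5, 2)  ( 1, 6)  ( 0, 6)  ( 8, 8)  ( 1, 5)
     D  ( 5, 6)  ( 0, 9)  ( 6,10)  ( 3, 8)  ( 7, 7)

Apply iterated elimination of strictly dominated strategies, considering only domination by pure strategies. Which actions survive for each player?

P1 drop C (A beats it: P:8>5 Q:9>1 R:7>0 S:9>8 T:8>1)
P1 drop D (A beats it: P:8>5 Q:9>0 R:7>6 S:9>3 T:8>7)
P2 drop P (Q beats it: A:8>7 B:13>6)
P2 drop S (Q beats it: A:8>4 B:13>0)
P2 drop T (Q beats it: A:8>0 B:13>9)
P1→{A,B} P2→{Q,R}

IESDS → P1:{A,B} P2:{Q,R}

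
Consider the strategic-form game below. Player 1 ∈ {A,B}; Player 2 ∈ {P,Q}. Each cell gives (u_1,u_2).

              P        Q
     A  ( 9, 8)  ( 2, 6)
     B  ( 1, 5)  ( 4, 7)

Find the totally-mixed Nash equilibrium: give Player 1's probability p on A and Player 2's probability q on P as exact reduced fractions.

p=1/2, q=1/5

P1 indiff ⇒ q·9+(1-q)·2 = q·1+(1-q)·4 ⇒ q(8) = (1-q)(2) ⇒ q = 1/5
P2 indiff ⇒ p·8+(1-p)·5 = p·6+(1-p)·7 ⇒ p(2) = (1-p)(2) ⇒ p = 1/2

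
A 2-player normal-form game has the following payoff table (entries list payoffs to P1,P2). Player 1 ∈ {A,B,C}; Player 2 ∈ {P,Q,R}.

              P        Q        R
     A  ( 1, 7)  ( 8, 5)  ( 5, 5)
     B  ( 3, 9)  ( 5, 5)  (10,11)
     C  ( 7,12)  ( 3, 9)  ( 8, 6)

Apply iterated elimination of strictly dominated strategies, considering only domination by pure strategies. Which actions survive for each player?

P2 drop Q (P beats it: A:7>5 B:9>5 C:12>9)
P1 drop A (B beats it: P:3>1 R:10>5)
P1→{B,C} P2→{P,R}

Remaining: P1:{B,C} P2:{P,R}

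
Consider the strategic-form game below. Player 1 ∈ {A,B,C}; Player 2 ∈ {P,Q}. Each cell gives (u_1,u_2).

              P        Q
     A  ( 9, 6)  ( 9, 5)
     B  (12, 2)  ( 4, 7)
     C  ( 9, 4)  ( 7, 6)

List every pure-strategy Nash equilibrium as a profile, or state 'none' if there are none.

(A,P): not NE [P1→B gives 12>9]
(A,Q): not NE [P2→P gives 6>5]
(B,P): not NE [P2→Q gives 7>2]
(B,Q): not NE [P1→A gives 9>4]
(C,P): not NE [P1→B gives 12>9; P2→Q gives 6>4]
(C,Q): not NE [P1→A gives 9>7]

PSNE: ∅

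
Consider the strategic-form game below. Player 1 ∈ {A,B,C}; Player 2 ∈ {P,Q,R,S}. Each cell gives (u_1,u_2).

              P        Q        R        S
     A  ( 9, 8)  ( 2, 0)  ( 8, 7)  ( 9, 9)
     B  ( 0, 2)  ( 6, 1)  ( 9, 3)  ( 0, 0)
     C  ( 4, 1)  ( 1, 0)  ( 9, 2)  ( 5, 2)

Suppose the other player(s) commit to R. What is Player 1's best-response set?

BR_1 = {B,C}

u_1(A vs R) = 8
u_1(B vs R) = 9
u_1(C vs R) = 9
max payoff 9 at {B,C}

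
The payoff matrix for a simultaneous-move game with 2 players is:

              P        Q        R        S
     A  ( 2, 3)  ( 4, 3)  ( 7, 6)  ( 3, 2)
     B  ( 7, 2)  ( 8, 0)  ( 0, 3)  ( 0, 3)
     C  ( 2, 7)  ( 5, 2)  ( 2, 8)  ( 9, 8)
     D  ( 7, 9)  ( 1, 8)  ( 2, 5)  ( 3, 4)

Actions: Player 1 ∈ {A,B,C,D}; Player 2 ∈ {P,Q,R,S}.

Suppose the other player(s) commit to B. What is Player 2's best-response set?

u_2(P vs B) = 2
u_2(Q vs B) = 0
u_2(R vs B) = 3
u_2(S vs B) = 3
max payoff 3 at {R,S}

BR_2 = {R,S}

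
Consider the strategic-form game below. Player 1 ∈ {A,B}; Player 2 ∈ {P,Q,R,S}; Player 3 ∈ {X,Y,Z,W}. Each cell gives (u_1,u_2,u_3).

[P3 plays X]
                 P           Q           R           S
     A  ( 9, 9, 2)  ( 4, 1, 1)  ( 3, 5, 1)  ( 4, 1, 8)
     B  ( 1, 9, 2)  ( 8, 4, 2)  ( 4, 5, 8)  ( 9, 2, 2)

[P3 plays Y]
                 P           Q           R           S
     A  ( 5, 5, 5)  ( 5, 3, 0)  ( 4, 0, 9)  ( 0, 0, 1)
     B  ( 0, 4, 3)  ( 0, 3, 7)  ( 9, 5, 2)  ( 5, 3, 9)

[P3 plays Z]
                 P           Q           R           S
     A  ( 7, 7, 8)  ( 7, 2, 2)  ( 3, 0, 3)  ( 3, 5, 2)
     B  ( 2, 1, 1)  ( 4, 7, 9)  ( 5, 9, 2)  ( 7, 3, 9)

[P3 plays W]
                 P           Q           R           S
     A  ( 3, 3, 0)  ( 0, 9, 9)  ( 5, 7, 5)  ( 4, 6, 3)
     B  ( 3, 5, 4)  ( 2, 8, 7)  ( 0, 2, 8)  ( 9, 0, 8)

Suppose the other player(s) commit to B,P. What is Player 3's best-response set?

u_3(X vs B,P) = 2
u_3(Y vs B,P) = 3
u_3(Z vs B,P) = 1
u_3(W vs B,P) = 4
max payoff 4 at {W}

BR_3 = {W}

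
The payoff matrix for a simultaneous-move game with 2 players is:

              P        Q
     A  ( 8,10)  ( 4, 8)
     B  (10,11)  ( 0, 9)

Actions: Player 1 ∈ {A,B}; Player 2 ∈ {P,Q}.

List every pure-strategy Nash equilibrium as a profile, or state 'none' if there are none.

(A,P): not NE [P1→B gives 10>8]
(A,Q): not NE [P2→P gives 10>8]
(B,P): NE
(B,Q): not NE [P1→A gives 4>0; P2→P gives 11>9]

PSNE = {(B,P)}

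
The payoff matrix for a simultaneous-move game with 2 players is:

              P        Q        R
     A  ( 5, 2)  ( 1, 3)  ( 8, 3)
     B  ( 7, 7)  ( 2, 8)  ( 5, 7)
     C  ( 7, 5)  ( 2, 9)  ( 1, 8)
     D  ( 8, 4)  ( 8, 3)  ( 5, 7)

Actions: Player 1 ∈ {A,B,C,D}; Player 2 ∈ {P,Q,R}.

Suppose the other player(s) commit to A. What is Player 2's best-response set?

argmax u_2 = {Q,R}

u_2(P vs A) = 2
u_2(Q vs A) = 3
u_2(R vs A) = 3
max payoff 3 at {Q,R}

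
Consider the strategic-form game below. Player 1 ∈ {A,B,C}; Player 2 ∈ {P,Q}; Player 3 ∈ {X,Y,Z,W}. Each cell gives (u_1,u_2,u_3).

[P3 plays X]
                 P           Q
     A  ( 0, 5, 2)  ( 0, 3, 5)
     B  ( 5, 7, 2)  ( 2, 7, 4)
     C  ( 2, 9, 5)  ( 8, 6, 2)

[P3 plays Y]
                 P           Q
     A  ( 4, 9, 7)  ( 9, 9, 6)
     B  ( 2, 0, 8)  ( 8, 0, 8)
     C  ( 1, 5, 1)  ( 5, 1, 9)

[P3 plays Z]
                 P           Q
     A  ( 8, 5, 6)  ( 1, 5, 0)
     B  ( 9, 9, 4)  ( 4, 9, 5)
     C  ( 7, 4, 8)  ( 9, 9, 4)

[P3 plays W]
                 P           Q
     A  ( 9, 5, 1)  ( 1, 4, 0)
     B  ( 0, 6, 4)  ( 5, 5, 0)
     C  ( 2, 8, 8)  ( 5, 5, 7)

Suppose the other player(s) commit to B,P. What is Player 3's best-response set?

u_3(X vs B,P) = 2
u_3(Y vs B,P) = 8
u_3(Z vs B,P) = 4
u_3(W vs B,P) = 4
max payoff 8 at {Y}

P3 best: {Y}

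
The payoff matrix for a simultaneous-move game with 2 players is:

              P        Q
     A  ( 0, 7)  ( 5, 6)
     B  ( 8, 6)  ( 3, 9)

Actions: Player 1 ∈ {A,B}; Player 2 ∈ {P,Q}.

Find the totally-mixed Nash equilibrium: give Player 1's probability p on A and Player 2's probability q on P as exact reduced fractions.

P1 indiff ⇒ q·0+(1-q)·5 = q·8+(1-q)·3 ⇒ q(-8) = (1-q)(-2) ⇒ q = 1/5
P2 indiff ⇒ p·7+(1-p)·6 = p·6+(1-p)·9 ⇒ p(1) = (1-p)(3) ⇒ p = 3/4

p=3/4, q=1/5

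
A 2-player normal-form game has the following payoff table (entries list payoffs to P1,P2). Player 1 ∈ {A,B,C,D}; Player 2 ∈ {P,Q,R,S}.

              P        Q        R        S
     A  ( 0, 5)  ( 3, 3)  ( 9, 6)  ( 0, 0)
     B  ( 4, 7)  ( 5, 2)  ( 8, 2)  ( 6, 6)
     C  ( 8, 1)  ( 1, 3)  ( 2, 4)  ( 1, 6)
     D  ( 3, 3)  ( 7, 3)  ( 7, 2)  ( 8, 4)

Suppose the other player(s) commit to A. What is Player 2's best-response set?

argmax u_2 = {R}

u_2(P vs A) = 5
u_2(Q vs A) = 3
u_2(R vs A) = 6
u_2(S vs A) = 0
max payoff 6 at {R}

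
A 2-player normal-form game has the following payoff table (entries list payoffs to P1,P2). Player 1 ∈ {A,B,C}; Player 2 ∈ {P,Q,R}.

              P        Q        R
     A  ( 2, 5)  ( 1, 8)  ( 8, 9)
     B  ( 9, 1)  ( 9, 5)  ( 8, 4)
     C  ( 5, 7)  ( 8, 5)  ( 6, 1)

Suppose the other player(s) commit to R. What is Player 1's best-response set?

u_1(A vs R) = 8
u_1(B vs R) = 8
u_1(C vs R) = 6
max payoff 8 at {A,B}

argmax u_1 = {A,B}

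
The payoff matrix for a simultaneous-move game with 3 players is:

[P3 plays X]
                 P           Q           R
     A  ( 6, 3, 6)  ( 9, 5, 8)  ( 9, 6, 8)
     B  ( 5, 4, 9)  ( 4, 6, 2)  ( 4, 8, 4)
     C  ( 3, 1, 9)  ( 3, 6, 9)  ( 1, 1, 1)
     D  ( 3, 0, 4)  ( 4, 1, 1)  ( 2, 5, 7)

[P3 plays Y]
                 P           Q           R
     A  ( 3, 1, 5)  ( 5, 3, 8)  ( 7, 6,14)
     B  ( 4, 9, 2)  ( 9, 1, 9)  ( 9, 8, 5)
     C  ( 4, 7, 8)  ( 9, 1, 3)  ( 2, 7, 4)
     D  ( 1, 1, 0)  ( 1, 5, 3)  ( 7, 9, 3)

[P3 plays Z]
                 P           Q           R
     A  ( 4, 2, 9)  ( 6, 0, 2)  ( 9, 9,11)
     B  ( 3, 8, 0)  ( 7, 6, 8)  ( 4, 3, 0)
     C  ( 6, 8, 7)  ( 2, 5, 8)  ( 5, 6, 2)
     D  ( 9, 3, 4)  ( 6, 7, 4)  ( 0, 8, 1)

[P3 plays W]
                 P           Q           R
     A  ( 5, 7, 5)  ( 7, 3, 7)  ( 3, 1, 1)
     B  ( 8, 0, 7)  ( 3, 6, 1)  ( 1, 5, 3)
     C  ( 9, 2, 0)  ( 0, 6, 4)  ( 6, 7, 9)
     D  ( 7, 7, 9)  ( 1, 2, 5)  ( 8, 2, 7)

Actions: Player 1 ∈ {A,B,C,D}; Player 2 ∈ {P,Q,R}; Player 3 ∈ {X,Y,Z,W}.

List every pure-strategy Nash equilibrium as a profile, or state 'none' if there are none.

PSNE: ∅

(A,P,X): not NE [P2→R gives 6>3; P3→Z gives 9>6]
(A,P,Y): not NE [P1→C gives 4>3; P2→R gives 6>1; P3→Z gives 9>5]
(A,P,Z): not NE [P1→D gives 9>4; P2→R gives 9>2]
(A,P,W): not NE [P1→C gives 9>5; P3→Z gives 9>5]
(A,Q,X): not NE [P2→R gives 6>5]
(A,Q,Y): not NE [P1→C gives 9>5; P2→R gives 6>3]
(A,Q,Z): not NE [P1→B gives 7>6; P2→R gives 9>0; P3→Y gives 8>2]
(A,Q,W): not NE [P2→P gives 7>3; P3→Y gives 8>7]
(A,R,X): not NE [P3→Y gives 14>8]
(A,R,Y): not NE [P1→B gives 9>7]
(A,R,Z): not NE [P3→Y gives 14>11]
(A,R,W): not NE [P1→D gives 8>3; P2→P gives 7>1; P3→Y gives 14>1]
(B,P,X): not NE [P1→A gives 6>5; P2→R gives 8>4]
(B,P,Y): not NE [P3→X gives 9>2]
(B,P,Z): not NE [P1→D gives 9>3; P3→X gives 9>0]
(B,P,W): not NE [P1→C gives 9>8; P2→Q gives 6>0; P3→X gives 9>7]
(B,Q,X): not NE [P1→A gives 9>4; P2→R gives 8>6; P3→Y gives 9>2]
(B,Q,Y): not NE [P2→P gives 9>1]
(B,Q,Z): not NE [P2→P gives 8>6; P3→Y gives 9>8]
(B,Q,W): not NE [P1→A gives 7>3; P3→Y gives 9>1]
(B,R,X): not NE [P1→A gives 9>4; P3→Y gives 5>4]
(B,R,Y): not NE [P2→P gives 9>8]
(B,R,Z): not NE [P1→A gives 9>4; P2→P gives 8>3; P3→Y gives 5>0]
(B,R,W): not NE [P1→D gives 8>1; P2→Q gives 6>5; P3→Y gives 5>3]
(C,P,X): not NE [P1→A gives 6>3; P2→Q gives 6>1]
(C,P,Y): not NE [P3→X gives 9>8]
(C,P,Z): not NE [P1→D gives 9>6; P3→X gives 9>7]
(C,P,W): not NE [P2→R gives 7>2; P3→X gives 9>0]
(C,Q,X): not NE [P1→A gives 9>3]
(C,Q,Y): not NE [P2→R gives 7>1; P3→X gives 9>3]
(C,Q,Z): not NE [P1→B gives 7>2; P2→P gives 8>5; P3→X gives 9>8]
(C,Q,W): not NE [P1→A gives 7>0; P2→R gives 7>6; P3→X gives 9>4]
(C,R,X): not NE [P1→A gives 9>1; P2→Q gives 6>1; P3→W gives 9>1]
(C,R,Y): not NE [P1→B gives 9>2; P3→W gives 9>4]
(C,R,Z): not NE [P1→A gives 9>5; P2→P gives 8>6; P3→W gives 9>2]
(C,R,W): not NE [P1→D gives 8>6]
(D,P,X): not NE [P1→A gives 6>3; P2→R gives 5>0; P3→W gives 9>4]
(D,P,Y): not NE [P1→C gives 4>1; P2→R gives 9>1; P3→W gives 9>0]
(D,P,Z): not NE [P2→R gives 8>3; P3→W gives 9>4]
(D,P,W): not NE [P1→C gives 9>7]
(D,Q,X): not NE [P1→A gives 9>4; P2→R gives 5>1; P3→W gives 5>1]
(D,Q,Y): not NE [P1→C gives 9>1; P2→R gives 9>5; P3→W gives 5>3]
(D,Q,Z): not NE [P1→B gives 7>6; P2→R gives 8>7; P3→W gives 5>4]
(D,Q,W): not NE [P1→A gives 7>1; P2→P gives 7>2]
(D,R,X): not NE [P1→A gives 9>2]
(D,R,Y): not NE [P1→B gives 9>7; P3→W gives 7>3]
(D,R,Z): not NE [P1→A gives 9>0; P3→W gives 7>1]
(D,R,W): not NE [P2→P gives 7>2]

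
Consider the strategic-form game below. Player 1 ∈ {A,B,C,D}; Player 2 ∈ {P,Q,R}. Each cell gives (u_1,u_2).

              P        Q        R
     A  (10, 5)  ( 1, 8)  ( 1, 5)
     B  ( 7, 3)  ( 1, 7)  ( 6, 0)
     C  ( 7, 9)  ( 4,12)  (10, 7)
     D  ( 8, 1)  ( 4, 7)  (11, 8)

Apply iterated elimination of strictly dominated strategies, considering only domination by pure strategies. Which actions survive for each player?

Remaining: P1:{C,D} P2:{Q,R}

P1 drop B (D beats it: P:8>7 Q:4>1 R:11>6)
P2 drop P (Q beats it: A:8>5 C:12>9 D:7>1)
P1 drop A (C beats it: Q:4>1 R:10>1)
P1→{C,D} P2→{Q,R}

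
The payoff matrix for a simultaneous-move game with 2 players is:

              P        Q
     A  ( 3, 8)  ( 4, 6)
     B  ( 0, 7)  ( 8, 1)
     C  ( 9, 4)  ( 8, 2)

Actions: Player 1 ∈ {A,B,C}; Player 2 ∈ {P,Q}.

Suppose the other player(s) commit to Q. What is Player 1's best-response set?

P1 best: {B,C}

u_1(A vs Q) = 4
u_1(B vs Q) = 8
u_1(C vs Q) = 8
max payoff 8 at {B,C}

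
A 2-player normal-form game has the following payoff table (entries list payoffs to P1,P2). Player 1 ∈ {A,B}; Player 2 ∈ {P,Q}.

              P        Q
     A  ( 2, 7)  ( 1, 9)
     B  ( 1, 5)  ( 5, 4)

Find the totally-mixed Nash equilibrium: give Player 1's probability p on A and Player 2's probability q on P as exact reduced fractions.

P1 indiff ⇒ q·2+(1-q)·1 = q·1+(1-q)·5 ⇒ q(1) = (1-q)(4) ⇒ q = 4/5
P2 indiff ⇒ p·7+(1-p)·5 = p·9+(1-p)·4 ⇒ p(-2) = (1-p)(-1) ⇒ p = 1/3

P1 mixes 1/3 on A; P2 mixes 4/5 on P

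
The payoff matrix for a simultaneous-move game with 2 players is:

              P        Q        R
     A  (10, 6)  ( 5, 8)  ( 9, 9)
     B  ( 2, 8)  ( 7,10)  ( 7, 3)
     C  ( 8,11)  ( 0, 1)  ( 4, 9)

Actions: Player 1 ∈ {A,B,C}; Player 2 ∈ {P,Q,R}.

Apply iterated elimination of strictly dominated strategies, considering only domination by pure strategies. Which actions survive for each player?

Survivors P1:{A,B} P2:{Q,R}

P1 drop C (A beats it: P:10>8 Q:5>0 R:9>4)
P2 drop P (Q beats it: A:8>6 B:10>8)
P1→{A,B} P2→{Q,R}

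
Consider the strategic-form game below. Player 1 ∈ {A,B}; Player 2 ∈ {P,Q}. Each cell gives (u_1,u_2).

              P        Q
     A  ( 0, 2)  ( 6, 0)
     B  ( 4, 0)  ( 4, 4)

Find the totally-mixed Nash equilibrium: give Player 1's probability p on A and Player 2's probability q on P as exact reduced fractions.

P1 mixes 2/3 on A; P2 mixes 1/3 on P

P1 indiff ⇒ q·0+(1-q)·6 = q·4+(1-q)·4 ⇒ q(-4) = (1-q)(-2) ⇒ q = 1/3
P2 indiff ⇒ p·2+(1-p)·0 = p·0+(1-p)·4 ⇒ p(2) = (1-p)(4) ⇒ p = 2/3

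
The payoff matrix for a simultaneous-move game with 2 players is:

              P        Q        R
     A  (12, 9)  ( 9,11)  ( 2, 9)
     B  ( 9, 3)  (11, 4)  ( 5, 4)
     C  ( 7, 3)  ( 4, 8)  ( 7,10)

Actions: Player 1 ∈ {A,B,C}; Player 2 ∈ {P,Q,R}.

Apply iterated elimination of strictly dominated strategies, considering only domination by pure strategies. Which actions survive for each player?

P2 drop P (Q beats it: A:11>9 B:4>3 C:8>3)
P1 drop A (B beats it: Q:11>9 R:5>2)
P1→{B,C} P2→{Q,R}

Remaining: P1:{B,C} P2:{Q,R}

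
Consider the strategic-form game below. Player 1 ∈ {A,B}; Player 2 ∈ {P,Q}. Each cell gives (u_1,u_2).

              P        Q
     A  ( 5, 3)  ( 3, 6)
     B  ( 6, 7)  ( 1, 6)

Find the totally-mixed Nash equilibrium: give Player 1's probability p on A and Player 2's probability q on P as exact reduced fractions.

P1 mixes 1/4 on A; P2 mixes 2/3 on P

P1 indiff ⇒ q·5+(1-q)·3 = q·6+(1-q)·1 ⇒ q(-1) = (1-q)(-2) ⇒ q = 2/3
P2 indiff ⇒ p·3+(1-p)·7 = p·6+(1-p)·6 ⇒ p(-3) = (1-p)(-1) ⇒ p = 1/4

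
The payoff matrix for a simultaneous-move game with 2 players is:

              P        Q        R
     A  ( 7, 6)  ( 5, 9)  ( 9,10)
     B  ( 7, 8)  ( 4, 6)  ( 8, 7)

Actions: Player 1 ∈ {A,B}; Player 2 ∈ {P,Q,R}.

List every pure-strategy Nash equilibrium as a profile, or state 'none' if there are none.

(A,P): not NE [P2→R gives 10>6]
(A,Q): not NE [P2→R gives 10>9]
(A,R): NE
(B,P): NE
(B,Q): not NE [P1→A gives 5>4; P2→P gives 8>6]
(B,R): not NE [P1→A gives 9>8; P2→P gives 8>7]

NE set: (A,R), (B,P)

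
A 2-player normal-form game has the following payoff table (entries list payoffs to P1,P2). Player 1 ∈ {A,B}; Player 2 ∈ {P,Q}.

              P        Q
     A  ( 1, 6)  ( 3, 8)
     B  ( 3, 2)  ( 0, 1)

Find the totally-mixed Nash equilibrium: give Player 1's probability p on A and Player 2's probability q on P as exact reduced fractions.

P1 indiff ⇒ q·1+(1-q)·3 = q·3+(1-q)·0 ⇒ q(-2) = (1-q)(-3) ⇒ q = 3/5
P2 indiff ⇒ p·6+(1-p)·2 = p·8+(1-p)·1 ⇒ p(-2) = (1-p)(-1) ⇒ p = 1/3

p=1/3, q=3/5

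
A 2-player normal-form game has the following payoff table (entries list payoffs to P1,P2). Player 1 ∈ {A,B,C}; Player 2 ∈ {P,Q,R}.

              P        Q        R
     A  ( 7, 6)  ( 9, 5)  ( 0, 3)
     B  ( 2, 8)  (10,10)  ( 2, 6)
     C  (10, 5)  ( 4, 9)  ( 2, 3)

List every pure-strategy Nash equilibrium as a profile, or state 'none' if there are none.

(A,P): not NE [P1→C gives 10>7]
(A,Q): not NE [P1→B gives 10>9; P2→P gives 6>5]
(A,R): not NE [P1→C gives 2>0; P2→P gives 6>3]
(B,P): not NE [P1→C gives 10>2; P2→Q gives 10>8]
(B,Q): NE
(B,R): not NE [P2→Q gives 10>6]
(C,P): not NE [P2→Q gives 9>5]
(C,Q): not NE [P1→B gives 10>4]
(C,R): not NE [P2→Q gives 9>3]

Nash profiles: (B,Q)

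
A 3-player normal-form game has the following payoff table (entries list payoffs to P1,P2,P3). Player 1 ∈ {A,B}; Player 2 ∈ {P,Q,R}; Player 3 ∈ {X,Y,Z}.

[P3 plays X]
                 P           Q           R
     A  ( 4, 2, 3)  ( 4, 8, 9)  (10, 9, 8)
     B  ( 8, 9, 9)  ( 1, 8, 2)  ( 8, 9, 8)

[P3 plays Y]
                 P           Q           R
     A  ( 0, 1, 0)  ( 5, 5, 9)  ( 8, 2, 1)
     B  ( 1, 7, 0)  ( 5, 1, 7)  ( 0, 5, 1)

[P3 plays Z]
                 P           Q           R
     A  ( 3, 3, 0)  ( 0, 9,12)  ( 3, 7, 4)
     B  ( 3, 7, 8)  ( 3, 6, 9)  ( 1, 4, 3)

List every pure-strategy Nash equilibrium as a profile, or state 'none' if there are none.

(A,P,X): not NE [P1→B gives 8>4; P2→R gives 9>2]
(A,P,Y): not NE [P1→B gives 1>0; P2→Q gives 5>1; P3→X gives 3>0]
(A,P,Z): not NE [P2→Q gives 9>3; P3→X gives 3>0]
(A,Q,X): not NE [P2→R gives 9>8; P3→Z gives 12>9]
(A,Q,Y): not NE [P3→Z gives 12>9]
(A,Q,Z): not NE [P1→B gives 3>0]
(A,R,X): NE
(A,R,Y): not NE [P2→Q gives 5>2; P3→X gives 8>1]
(A,R,Z): not NE [P2→Q gives 9>7; P3→X gives 8>4]
(B,P,X): NE
(B,P,Y): not NE [P3→X gives 9>0]
(B,P,Z): not NE [P3→X gives 9>8]
(B,Q,X): not NE [P1→A gives 4>1; P2→R gives 9>8; P3→Z gives 9>2]
(B,Q,Y): not NE [P2→P gives 7>1; P3→Z gives 9>7]
(B,Q,Z): not NE [P2→P gives 7>6]
(B,R,X): not NE [P1→A gives 10>8]
(B,R,Y): not NE [P1→A gives 8>0; P2→P gives 7>5; P3→X gives 8>1]
(B,R,Z): not NE [P1→A gives 3>1; P2→P gives 7>4; P3→X gives 8>3]

PSNE = {(A,R,X), (B,P,X)}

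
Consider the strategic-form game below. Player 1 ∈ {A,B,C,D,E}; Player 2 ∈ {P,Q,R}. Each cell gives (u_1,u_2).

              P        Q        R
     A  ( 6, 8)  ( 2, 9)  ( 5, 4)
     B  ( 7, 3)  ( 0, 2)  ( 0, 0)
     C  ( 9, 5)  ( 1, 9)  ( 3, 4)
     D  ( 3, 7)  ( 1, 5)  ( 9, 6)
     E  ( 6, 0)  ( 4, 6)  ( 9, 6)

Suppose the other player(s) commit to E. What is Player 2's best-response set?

argmax u_2 = {Q,R}

u_2(P vs E) = 0
u_2(Q vs E) = 6
u_2(R vs E) = 6
max payoff 6 at {Q,R}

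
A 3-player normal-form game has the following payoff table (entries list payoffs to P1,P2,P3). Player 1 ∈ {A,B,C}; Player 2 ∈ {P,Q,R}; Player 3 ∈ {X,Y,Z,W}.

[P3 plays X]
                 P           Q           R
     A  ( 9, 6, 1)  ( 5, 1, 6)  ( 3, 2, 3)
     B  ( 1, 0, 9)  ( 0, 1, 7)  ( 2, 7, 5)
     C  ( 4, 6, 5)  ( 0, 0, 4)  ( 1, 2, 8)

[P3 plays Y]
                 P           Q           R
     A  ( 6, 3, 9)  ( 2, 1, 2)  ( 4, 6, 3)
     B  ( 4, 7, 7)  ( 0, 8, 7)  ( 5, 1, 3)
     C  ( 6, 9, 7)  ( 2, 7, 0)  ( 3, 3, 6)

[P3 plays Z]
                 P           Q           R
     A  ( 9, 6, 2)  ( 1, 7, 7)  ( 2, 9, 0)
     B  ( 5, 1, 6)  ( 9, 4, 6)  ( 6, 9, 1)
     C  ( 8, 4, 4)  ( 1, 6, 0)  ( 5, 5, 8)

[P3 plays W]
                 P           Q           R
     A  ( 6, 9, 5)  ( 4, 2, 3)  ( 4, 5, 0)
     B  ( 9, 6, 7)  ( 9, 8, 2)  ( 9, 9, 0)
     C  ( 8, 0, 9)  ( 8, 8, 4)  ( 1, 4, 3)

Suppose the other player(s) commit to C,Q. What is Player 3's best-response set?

P3 best: {X,W}

u_3(X vs C,Q) = 4
u_3(Y vs C,Q) = 0
u_3(Z vs C,Q) = 0
u_3(W vs C,Q) = 4
max payoff 4 at {X,W}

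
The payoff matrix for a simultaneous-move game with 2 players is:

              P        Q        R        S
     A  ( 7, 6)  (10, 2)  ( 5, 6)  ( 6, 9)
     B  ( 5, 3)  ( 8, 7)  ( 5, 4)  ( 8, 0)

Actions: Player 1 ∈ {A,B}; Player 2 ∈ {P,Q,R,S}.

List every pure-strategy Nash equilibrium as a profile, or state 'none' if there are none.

(A,P): not NE [P2→S gives 9>6]
(A,Q): not NE [P2→S gives 9>2]
(A,R): not NE [P2→S gives 9>6]
(A,S): not NE [P1→B gives 8>6]
(B,P): not NE [P1→A gives 7>5; P2→Q gives 7>3]
(B,Q): not NE [P1→A gives 10>8]
(B,R): not NE [P2→Q gives 7>4]
(B,S): not NE [P2→Q gives 7>0]

Equilibria: none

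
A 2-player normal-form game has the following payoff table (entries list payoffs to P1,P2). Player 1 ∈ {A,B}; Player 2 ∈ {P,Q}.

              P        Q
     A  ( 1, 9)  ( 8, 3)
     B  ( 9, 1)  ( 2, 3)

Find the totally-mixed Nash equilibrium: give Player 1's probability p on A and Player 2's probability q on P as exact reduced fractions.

P1 mixes 1/4 on A; P2 mixes 3/7 on P

P1 indiff ⇒ q·1+(1-q)·8 = q·9+(1-q)·2 ⇒ q(-8) = (1-q)(-6) ⇒ q = 3/7
P2 indiff ⇒ p·9+(1-p)·1 = p·3+(1-p)·3 ⇒ p(6) = (1-p)(2) ⇒ p = 1/4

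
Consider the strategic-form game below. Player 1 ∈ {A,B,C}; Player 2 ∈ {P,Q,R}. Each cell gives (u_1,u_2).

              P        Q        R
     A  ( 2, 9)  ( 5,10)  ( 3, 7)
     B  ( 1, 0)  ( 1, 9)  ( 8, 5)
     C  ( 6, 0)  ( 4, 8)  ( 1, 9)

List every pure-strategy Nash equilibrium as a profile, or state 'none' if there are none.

(A,P): not NE [P1→C gives 6>2; P2→Q gives 10>9]
(A,Q): NE
(A,R): not NE [P1→B gives 8>3; P2→Q gives 10>7]
(B,P): not NE [P1→C gives 6>1; P2→Q gives 9>0]
(B,Q): not NE [P1→A gives 5>1]
(B,R): not NE [P2→Q gives 9>5]
(C,P): not NE [P2→R gives 9>0]
(C,Q): not NE [P1→A gives 5>4; P2→R gives 9>8]
(C,R): not NE [P1→B gives 8>1]

NE set: (A,Q)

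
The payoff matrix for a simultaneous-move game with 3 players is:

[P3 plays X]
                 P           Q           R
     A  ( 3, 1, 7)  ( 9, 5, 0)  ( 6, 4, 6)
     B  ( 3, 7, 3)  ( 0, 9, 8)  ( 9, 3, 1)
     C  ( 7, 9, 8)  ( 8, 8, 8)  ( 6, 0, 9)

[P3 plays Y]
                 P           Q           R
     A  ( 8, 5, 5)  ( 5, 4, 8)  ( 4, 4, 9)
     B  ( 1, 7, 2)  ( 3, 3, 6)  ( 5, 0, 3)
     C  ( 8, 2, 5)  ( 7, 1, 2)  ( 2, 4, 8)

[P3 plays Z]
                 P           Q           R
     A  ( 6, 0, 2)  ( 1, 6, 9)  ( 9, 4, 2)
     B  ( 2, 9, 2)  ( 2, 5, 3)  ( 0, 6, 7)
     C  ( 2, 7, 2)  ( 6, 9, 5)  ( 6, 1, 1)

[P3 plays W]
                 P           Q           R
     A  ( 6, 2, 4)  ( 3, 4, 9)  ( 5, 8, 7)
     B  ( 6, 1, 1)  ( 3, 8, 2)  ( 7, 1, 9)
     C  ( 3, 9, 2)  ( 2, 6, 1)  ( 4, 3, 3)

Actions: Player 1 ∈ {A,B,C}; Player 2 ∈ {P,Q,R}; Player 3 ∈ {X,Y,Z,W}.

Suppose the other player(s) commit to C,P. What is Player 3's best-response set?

BR_3 = {X}

u_3(X vs C,P) = 8
u_3(Y vs C,P) = 5
u_3(Z vs C,P) = 2
u_3(W vs C,P) = 2
max payoff 8 at {X}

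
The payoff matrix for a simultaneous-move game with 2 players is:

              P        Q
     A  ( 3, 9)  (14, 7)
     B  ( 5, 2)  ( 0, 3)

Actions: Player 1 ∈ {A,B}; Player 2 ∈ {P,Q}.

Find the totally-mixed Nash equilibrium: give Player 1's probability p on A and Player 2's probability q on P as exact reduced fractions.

p=1/3, q=7/8

P1 indiff ⇒ q·3+(1-q)·14 = q·5+(1-q)·0 ⇒ q(-2) = (1-q)(-14) ⇒ q = 7/8
P2 indiff ⇒ p·9+(1-p)·2 = p·7+(1-p)·3 ⇒ p(2) = (1-p)(1) ⇒ p = 1/3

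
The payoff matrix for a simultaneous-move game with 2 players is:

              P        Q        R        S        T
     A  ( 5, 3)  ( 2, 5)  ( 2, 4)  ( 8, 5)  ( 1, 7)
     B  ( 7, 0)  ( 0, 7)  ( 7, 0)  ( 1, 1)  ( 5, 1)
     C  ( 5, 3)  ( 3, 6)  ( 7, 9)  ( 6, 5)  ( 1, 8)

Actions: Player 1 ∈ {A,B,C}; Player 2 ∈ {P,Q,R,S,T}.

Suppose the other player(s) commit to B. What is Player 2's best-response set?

u_2(P vs B) = 0
u_2(Q vs B) = 7
u_2(R vs B) = 0
u_2(S vs B) = 1
u_2(T vs B) = 1
max payoff 7 at {Q}

argmax u_2 = {Q}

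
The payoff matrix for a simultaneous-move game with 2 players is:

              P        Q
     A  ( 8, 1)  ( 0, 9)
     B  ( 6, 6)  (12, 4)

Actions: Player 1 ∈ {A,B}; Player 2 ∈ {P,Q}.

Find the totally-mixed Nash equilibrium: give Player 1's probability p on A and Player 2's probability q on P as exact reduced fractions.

P1 mixes 1/5 on A; P2 mixes 6/7 on P

P1 indiff ⇒ q·8+(1-q)·0 = q·6+(1-q)·12 ⇒ q(2) = (1-q)(12) ⇒ q = 6/7
P2 indiff ⇒ p·1+(1-p)·6 = p·9+(1-p)·4 ⇒ p(-8) = (1-p)(-2) ⇒ p = 1/5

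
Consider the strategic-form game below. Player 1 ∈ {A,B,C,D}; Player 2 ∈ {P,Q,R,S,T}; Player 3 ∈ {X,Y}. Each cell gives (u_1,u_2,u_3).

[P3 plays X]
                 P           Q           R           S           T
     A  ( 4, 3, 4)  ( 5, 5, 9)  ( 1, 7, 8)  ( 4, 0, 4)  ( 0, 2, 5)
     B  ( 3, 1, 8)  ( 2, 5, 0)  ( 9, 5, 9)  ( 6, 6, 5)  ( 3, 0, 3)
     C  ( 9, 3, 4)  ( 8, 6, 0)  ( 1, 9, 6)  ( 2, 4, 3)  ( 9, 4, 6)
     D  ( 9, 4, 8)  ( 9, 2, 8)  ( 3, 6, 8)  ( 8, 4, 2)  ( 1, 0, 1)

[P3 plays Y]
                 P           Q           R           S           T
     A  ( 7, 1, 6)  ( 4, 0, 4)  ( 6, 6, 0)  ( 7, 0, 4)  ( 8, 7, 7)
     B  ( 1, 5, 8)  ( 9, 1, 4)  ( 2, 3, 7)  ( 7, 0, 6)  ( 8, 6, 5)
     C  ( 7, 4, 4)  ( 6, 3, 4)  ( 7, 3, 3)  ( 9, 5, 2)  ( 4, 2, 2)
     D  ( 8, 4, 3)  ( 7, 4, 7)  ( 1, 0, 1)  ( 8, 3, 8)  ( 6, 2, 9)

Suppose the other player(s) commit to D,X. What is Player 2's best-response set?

u_2(P vs D,X) = 4
u_2(Q vs D,X) = 2
u_2(R vs D,X) = 6
u_2(S vs D,X) = 4
u_2(T vs D,X) = 0
max payoff 6 at {R}

argmax u_2 = {R}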